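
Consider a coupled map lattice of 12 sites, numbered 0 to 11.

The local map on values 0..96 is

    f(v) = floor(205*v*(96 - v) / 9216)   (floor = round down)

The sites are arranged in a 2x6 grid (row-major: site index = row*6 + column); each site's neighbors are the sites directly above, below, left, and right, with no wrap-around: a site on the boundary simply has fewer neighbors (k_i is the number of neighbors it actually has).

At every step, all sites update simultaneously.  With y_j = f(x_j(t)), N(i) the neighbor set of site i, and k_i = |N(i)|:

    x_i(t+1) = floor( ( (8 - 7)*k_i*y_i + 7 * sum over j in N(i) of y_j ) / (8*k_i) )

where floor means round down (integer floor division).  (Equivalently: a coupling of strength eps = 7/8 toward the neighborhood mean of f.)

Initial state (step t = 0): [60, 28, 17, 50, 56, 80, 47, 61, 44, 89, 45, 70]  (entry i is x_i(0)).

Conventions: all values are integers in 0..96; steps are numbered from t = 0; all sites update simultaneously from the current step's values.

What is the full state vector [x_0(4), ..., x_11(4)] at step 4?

Simulating step by step:
t=0: [60, 28, 17, 50, 56, 80, 47, 61, 44, 89, 45, 70]
t=1: [46, 41, 45, 32, 44, 42, 47, 47, 32, 45, 36, 39]
t=2: [50, 50, 47, 49, 47, 49, 51, 48, 50, 46, 49, 49]
t=3: [51, 51, 51, 51, 51, 51, 51, 51, 51, 51, 51, 51]
t=4: [51, 51, 51, 51, 51, 51, 51, 51, 51, 51, 51, 51]

Answer: [51, 51, 51, 51, 51, 51, 51, 51, 51, 51, 51, 51]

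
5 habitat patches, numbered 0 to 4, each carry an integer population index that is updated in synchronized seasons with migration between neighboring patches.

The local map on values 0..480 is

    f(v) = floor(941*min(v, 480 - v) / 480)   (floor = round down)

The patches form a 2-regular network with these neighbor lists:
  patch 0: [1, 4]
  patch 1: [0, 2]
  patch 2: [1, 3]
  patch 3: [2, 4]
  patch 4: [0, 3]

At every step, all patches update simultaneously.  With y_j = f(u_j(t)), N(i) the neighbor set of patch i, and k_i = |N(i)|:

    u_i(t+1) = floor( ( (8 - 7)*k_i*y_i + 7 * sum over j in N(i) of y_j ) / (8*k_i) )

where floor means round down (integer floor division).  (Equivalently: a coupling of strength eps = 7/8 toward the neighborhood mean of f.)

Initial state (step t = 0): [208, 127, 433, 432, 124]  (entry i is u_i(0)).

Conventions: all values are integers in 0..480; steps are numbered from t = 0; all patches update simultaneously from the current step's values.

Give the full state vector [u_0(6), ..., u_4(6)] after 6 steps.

Simulating step by step:
t=0: [208, 127, 433, 432, 124]
t=1: [265, 249, 161, 158, 249]
t=2: [448, 378, 372, 374, 375]
t=3: [184, 144, 204, 207, 143]
t=4: [290, 367, 350, 347, 369]
t=5: [238, 301, 242, 238, 303]
t=6: [362, 451, 415, 413, 451]

Answer: [362, 451, 415, 413, 451]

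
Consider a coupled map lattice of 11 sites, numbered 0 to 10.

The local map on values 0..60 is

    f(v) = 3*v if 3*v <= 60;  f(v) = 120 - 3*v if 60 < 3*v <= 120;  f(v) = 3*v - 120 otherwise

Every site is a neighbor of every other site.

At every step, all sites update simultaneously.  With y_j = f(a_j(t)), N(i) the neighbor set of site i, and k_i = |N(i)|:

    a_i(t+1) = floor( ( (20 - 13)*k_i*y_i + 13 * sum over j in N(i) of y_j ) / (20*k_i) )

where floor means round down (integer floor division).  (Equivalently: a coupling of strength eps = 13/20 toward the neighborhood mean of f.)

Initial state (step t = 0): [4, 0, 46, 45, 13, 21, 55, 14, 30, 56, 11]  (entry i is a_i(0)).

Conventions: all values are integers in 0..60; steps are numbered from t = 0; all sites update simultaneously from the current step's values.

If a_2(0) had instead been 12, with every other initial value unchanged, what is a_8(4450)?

Answer: a_8(4450) = 56
Key observation: The state at step 16, [19, 20, 20, 20, 20, 20, 20, 19, 20, 20, 20], reappears at step 20: the system is in a cycle of period 4 from step 16 on.  Therefore the state at step 4450 equals the state at step 16 + ((4450 - 16) mod 4) = 18, which is [55, 56, 56, 56, 56, 56, 56, 55, 56, 56, 56].

Derivation:
t=0: [4, 0, 12, 45, 13, 21, 55, 14, 30, 56, 11]
t=1: [26, 23, 33, 27, 34, 39, 36, 35, 31, 36, 32]
t=2: [29, 31, 23, 28, 22, 18, 20, 21, 24, 20, 24]
t=3: [43, 42, 48, 44, 49, 49, 51, 50, 48, 51, 48]
t=4: [18, 17, 23, 19, 23, 23, 25, 24, 23, 25, 23]
t=5: [51, 50, 50, 52, 50, 50, 48, 49, 50, 48, 50]
t=6: [30, 29, 29, 31, 29, 29, 27, 28, 29, 27, 29]
t=7: [32, 33, 33, 31, 33, 33, 35, 34, 33, 35, 33]
t=8: [21, 20, 20, 22, 20, 20, 18, 19, 20, 18, 20]
t=9: [57, 58, 58, 56, 58, 58, 56, 57, 58, 56, 58]
t=10: [51, 52, 52, 50, 52, 52, 50, 51, 52, 50, 52]
t=11: [33, 34, 34, 32, 34, 34, 32, 33, 34, 32, 34]
t=12: [20, 19, 19, 21, 19, 19, 21, 20, 19, 21, 19]
t=13: [58, 57, 57, 57, 57, 57, 57, 58, 57, 57, 57]
t=14: [52, 51, 51, 51, 51, 51, 51, 52, 51, 51, 51]
t=15: [34, 33, 33, 33, 33, 33, 33, 34, 33, 33, 33]
t=16: [19, 20, 20, 20, 20, 20, 20, 19, 20, 20, 20]
t=17: [58, 59, 59, 59, 59, 59, 59, 58, 59, 59, 59]
t=18: [55, 56, 56, 56, 56, 56, 56, 55, 56, 56, 56]
t=19: [46, 47, 47, 47, 47, 47, 47, 46, 47, 47, 47]
t=20: [19, 20, 20, 20, 20, 20, 20, 19, 20, 20, 20]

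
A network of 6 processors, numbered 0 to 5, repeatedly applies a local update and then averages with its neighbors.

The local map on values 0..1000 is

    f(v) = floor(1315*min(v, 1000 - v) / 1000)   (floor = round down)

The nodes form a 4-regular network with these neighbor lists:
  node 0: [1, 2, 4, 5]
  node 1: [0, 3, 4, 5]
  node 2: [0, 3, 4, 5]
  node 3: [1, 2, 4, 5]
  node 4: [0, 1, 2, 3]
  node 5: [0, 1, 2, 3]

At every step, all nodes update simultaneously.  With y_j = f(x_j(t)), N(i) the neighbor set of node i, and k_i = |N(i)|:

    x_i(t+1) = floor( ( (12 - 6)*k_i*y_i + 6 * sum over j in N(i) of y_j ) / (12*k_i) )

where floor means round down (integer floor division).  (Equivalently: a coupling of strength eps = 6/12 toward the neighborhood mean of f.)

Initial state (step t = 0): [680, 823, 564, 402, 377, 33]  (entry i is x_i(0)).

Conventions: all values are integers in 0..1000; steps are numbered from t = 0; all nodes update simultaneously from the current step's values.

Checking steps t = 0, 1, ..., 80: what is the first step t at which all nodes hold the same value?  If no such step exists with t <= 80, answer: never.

Simulating step by step:
t=0: [680, 823, 564, 402, 377, 33]  (not all equal)
t=1: [377, 301, 472, 431, 466, 240]  (not all equal)
t=2: [490, 446, 558, 525, 565, 417]  (not all equal)
t=3: [607, 591, 589, 597, 590, 578]  (not all equal)
t=4: [529, 535, 537, 535, 534, 542]  (not all equal)
t=5: [613, 611, 609, 609, 612, 607]  (not all equal)
t=6: [510, 511, 513, 513, 510, 513]  (not all equal)
t=7: [642, 642, 641, 640, 642, 640]  (not all equal)
t=8: [470, 470, 471, 472, 470, 472]  (not all equal)
t=9: [618, 618, 619, 619, 618, 619]  (not all equal)
t=10: [501, 501, 501, 501, 501, 501]  (all equal)

Answer: 10
Key observation: Synchronization is absorbing here: once all nodes are equal they stay equal, and step 10 is the first all-equal step.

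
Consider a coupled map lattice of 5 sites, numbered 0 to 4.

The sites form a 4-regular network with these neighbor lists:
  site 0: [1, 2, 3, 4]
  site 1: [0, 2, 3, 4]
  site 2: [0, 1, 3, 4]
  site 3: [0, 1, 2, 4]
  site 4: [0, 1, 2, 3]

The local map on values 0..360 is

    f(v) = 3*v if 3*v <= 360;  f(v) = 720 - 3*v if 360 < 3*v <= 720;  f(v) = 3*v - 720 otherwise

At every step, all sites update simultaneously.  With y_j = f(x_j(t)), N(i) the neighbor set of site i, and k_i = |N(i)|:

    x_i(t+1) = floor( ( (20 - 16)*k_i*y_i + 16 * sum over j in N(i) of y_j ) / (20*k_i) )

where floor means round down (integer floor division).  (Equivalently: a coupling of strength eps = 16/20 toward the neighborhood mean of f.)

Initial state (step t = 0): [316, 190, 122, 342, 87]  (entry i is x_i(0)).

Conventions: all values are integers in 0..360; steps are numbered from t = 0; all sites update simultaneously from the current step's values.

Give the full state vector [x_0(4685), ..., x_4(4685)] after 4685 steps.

Answer: [99, 99, 99, 99, 99]
Key observation: The state at step 3, [171, 171, 171, 171, 171], reappears at step 7: the system is in a cycle of period 4 from step 3 on.  Therefore the state at step 4685 equals the state at step 3 + ((4685 - 3) mod 4) = 5, which is [99, 99, 99, 99, 99].

Derivation:
t=0: [316, 190, 122, 342, 87]
t=1: [259, 259, 259, 259, 259]
t=2: [57, 57, 57, 57, 57]
t=3: [171, 171, 171, 171, 171]
t=4: [207, 207, 207, 207, 207]
t=5: [99, 99, 99, 99, 99]
t=6: [297, 297, 297, 297, 297]
t=7: [171, 171, 171, 171, 171]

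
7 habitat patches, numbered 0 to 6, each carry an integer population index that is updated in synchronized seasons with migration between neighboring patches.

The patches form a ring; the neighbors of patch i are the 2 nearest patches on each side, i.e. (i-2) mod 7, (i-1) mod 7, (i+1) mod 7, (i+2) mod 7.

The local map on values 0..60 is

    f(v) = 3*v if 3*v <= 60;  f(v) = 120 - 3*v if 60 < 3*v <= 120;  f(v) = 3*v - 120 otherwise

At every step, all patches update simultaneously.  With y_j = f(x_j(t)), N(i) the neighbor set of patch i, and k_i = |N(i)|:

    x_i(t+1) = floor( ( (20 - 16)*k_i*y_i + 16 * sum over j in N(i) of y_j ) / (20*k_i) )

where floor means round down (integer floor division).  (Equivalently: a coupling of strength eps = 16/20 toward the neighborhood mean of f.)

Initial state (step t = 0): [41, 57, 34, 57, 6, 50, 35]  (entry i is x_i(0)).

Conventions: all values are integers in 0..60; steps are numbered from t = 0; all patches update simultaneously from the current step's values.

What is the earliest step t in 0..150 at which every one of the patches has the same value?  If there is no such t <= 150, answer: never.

Answer: 33
Key observation: Synchronization is absorbing here: once all patches are equal they stay equal, and step 33 is the first all-equal step.

Derivation:
t=0: [41, 57, 34, 57, 6, 50, 35]  (not all equal)
t=1: [23, 27, 28, 33, 26, 23, 23]  (not all equal)
t=2: [45, 39, 37, 37, 40, 43, 46]  (not all equal)
t=3: [10, 10, 7, 6, 9, 10, 9]  (not all equal)
t=4: [27, 25, 25, 25, 24, 26, 28]  (not all equal)
t=5: [41, 42, 44, 45, 43, 42, 42]  (not all equal)
t=6: [6, 8, 9, 9, 9, 7, 6]  (not all equal)
t=7: [21, 22, 24, 25, 24, 22, 21]  (not all equal)
t=8: [54, 52, 50, 49, 50, 52, 54]  (not all equal)
t=9: [37, 35, 33, 31, 33, 35, 37]  (not all equal)
t=10: [13, 16, 18, 19, 18, 16, 13]  (not all equal)
t=11: [45, 47, 50, 52, 50, 47, 45]  (not all equal)
t=12: [20, 23, 26, 27, 26, 23, 20]  (not all equal)
t=13: [52, 50, 46, 45, 46, 50, 52]  (not all equal)
t=14: [30, 27, 23, 22, 23, 27, 30]  (not all equal)
t=15: [37, 40, 45, 46, 45, 40, 37]  (not all equal)
t=16: [6, 10, 11, 9, 11, 10, 6]  (not all equal)
t=17: [25, 25, 28, 30, 28, 25, 25]  (not all equal)
t=18: [43, 40, 38, 38, 38, 40, 43]  (not all equal)
t=19: [4, 6, 5, 3, 5, 6, 4]  (not all equal)
t=20: [15, 13, 13, 15, 13, 13, 15]  (not all equal)
t=21: [41, 42, 41, 40, 41, 42, 41]  (not all equal)
t=22: [4, 3, 3, 3, 3, 3, 4]  (not all equal)
t=23: [10, 10, 9, 9, 9, 10, 10]  (not all equal)
t=24: [29, 28, 28, 28, 28, 28, 29]  (not all equal)
t=25: [34, 34, 35, 36, 35, 34, 34]  (not all equal)
t=26: [17, 16, 15, 15, 15, 16, 17]  (not all equal)
t=27: [48, 48, 46, 46, 46, 48, 48]  (not all equal)
t=28: [22, 21, 20, 20, 20, 21, 22]  (not all equal)
t=29: [56, 57, 58, 58, 58, 57, 56]  (not all equal)
t=30: [50, 51, 52, 52, 52, 51, 50]  (not all equal)
t=31: [32, 33, 34, 34, 34, 33, 32]  (not all equal)
t=32: [21, 21, 19, 19, 19, 21, 21]  (not all equal)
t=33: [57, 57, 57, 57, 57, 57, 57]  (all equal)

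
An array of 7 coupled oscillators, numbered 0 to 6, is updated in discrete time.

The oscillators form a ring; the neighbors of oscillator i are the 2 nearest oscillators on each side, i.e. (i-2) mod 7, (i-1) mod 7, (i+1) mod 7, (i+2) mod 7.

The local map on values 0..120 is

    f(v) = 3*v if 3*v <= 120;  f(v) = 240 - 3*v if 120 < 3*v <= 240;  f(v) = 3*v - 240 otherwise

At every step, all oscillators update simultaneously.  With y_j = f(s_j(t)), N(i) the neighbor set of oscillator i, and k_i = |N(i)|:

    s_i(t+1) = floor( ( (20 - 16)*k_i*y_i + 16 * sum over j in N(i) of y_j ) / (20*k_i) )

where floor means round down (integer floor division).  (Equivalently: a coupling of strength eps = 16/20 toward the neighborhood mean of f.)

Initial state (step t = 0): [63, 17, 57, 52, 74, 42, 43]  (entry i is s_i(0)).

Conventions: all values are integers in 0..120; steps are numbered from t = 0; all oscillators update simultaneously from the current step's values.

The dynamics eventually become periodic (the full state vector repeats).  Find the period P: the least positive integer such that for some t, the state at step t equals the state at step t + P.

Simulating step by step:
t=0: [63, 17, 57, 52, 74, 42, 43]
t=1: [79, 73, 54, 67, 79, 75, 69]
t=2: [30, 34, 28, 31, 33, 18, 15]
t=3: [75, 82, 93, 86, 75, 76, 78]
t=4: [15, 16, 18, 18, 18, 13, 10]
t=5: [43, 46, 51, 49, 46, 44, 43]
t=6: [103, 100, 99, 98, 100, 105, 106]
t=7: [67, 63, 60, 61, 64, 67, 68]
t=8: [45, 48, 51, 51, 48, 43, 42]
t=9: [102, 97, 94, 95, 99, 102, 104]
t=10: [59, 55, 52, 52, 56, 61, 62]
t=11: [66, 72, 75, 74, 70, 66, 64]
t=12: [34, 29, 25, 25, 30, 36, 37]
t=13: [96, 90, 85, 87, 91, 97, 99]
t=14: [40, 34, 29, 30, 35, 42, 43]
t=15: [106, 102, 100, 99, 101, 108, 110]
t=16: [75, 70, 64, 66, 70, 74, 76]
t=17: [24, 29, 33, 33, 30, 23, 21]
t=18: [78, 84, 89, 88, 84, 78, 76]
t=19: [12, 16, 16, 16, 16, 12, 9]
t=20: [39, 41, 45, 45, 41, 39, 39]
t=21: [114, 112, 112, 112, 112, 114, 117]
t=22: [101, 100, 97, 97, 100, 101, 101]
t=23: [60, 57, 57, 57, 57, 60, 61]
t=24: [63, 64, 67, 67, 64, 63, 63]
t=25: [48, 45, 45, 45, 45, 48, 49]
t=26: [99, 100, 103, 103, 100, 99, 99]
t=27: [60, 62, 63, 63, 62, 60, 58]
t=28: [58, 56, 54, 54, 56, 58, 58]
t=29: [69, 72, 73, 73, 72, 69, 68]
t=30: [29, 27, 24, 24, 27, 29, 30]
t=31: [83, 80, 78, 78, 80, 83, 85]
t=32: [7, 7, 4, 4, 7, 7, 6]
t=33: [18, 16, 17, 17, 16, 18, 20]
t=34: [53, 52, 50, 50, 52, 53, 52]
t=35: [84, 85, 85, 85, 85, 84, 82]
t=36: [12, 12, 14, 14, 12, 12, 12]
t=37: [37, 38, 38, 38, 38, 37, 36]
t=38: [111, 112, 113, 113, 112, 111, 111]
t=39: [94, 96, 96, 96, 96, 94, 94]
t=40: [44, 45, 46, 46, 45, 44, 44]
t=41: [106, 105, 104, 104, 105, 106, 106]
t=42: [76, 75, 74, 74, 75, 76, 76]
t=43: [13, 15, 15, 15, 15, 13, 13]
t=44: [41, 42, 43, 43, 42, 41, 41]
t=45: [115, 114, 113, 113, 114, 115, 115]
t=46: [103, 102, 101, 101, 102, 103, 103]
t=47: [67, 66, 65, 65, 66, 67, 67]
t=48: [40, 42, 42, 42, 42, 40, 40]
t=49: [117, 116, 115, 115, 116, 117, 117]
t=50: [109, 108, 107, 107, 108, 109, 109]
t=51: [85, 84, 83, 83, 84, 85, 85]
t=52: [13, 12, 11, 11, 12, 13, 13]
t=53: [37, 36, 35, 35, 36, 37, 37]
t=54: [109, 108, 107, 107, 108, 109, 109]

Answer: 4
Key observation: The state at step 50, [109, 108, 107, 107, 108, 109, 109], reappears at step 54 — and no state repeats earlier — so the cycle the system enters has period 4.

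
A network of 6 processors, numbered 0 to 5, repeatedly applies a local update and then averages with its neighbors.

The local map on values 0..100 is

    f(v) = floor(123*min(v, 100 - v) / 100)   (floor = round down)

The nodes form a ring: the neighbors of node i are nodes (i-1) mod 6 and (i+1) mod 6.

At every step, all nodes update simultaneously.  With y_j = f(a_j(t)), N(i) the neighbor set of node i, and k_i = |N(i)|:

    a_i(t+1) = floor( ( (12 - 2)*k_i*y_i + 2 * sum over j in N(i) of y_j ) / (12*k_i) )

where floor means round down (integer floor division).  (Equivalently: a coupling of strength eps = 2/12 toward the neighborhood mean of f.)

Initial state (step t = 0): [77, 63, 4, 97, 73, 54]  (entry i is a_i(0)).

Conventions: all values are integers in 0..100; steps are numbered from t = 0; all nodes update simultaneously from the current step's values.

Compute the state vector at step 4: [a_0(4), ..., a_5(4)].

Simulating step by step:
t=0: [77, 63, 4, 97, 73, 54]
t=1: [31, 40, 7, 5, 32, 51]
t=2: [40, 44, 11, 8, 38, 56]
t=3: [49, 50, 16, 12, 43, 52]
t=4: [60, 57, 22, 17, 49, 58]

Answer: [60, 57, 22, 17, 49, 58]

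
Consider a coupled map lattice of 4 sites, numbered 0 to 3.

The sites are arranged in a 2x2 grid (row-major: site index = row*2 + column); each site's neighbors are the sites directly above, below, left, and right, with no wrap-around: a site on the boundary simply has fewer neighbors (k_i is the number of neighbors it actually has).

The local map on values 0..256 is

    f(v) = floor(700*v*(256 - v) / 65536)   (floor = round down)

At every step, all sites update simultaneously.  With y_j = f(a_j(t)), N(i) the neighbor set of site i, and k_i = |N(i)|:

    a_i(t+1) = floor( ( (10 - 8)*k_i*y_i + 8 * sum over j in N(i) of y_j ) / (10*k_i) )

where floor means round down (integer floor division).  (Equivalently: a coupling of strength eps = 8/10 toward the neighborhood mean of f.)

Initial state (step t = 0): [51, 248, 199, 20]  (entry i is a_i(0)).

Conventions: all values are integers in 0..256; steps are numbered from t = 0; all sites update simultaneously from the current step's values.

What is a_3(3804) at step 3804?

Answer: a_3(3804) = 161
Key observation: The state at step 10, [161, 161, 161, 161], reappears at step 12: the system is in a cycle of period 2 from step 10 on.  Therefore the state at step 3804 equals the state at step 10 + ((3804 - 10) mod 2) = 10, which is [161, 161, 161, 161].

Derivation:
t=0: [51, 248, 199, 20]
t=1: [79, 68, 88, 66]
t=2: [147, 140, 144, 143]
t=3: [172, 171, 171, 172]
t=4: [154, 154, 154, 154]
t=5: [167, 167, 167, 167]
t=6: [158, 158, 158, 158]
t=7: [165, 165, 165, 165]
t=8: [160, 160, 160, 160]
t=9: [164, 164, 164, 164]
t=10: [161, 161, 161, 161]
t=11: [163, 163, 163, 163]
t=12: [161, 161, 161, 161]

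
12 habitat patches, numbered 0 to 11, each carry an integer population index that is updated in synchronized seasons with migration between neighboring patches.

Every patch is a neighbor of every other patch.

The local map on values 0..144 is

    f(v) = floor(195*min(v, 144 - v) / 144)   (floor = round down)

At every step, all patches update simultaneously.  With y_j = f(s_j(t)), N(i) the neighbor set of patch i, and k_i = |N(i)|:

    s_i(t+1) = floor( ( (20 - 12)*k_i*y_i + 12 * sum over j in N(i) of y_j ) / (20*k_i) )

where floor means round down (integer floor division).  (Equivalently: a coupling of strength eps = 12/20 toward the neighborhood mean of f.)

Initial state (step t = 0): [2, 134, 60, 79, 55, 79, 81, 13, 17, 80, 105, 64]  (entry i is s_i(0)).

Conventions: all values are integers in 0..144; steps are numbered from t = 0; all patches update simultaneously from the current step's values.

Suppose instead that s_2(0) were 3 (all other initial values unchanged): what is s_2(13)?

Simulating step by step:
t=0: [2, 134, 3, 79, 55, 79, 81, 13, 17, 80, 105, 64]
t=1: [34, 38, 35, 64, 59, 64, 63, 39, 41, 63, 51, 63]
t=2: [60, 62, 61, 74, 72, 74, 74, 63, 64, 74, 68, 74]
t=3: [86, 87, 87, 91, 92, 91, 91, 88, 88, 91, 90, 91]
t=4: [74, 74, 74, 72, 72, 72, 72, 73, 73, 72, 73, 72]
t=5: [95, 95, 95, 96, 96, 96, 96, 96, 96, 96, 96, 96]
t=6: [65, 65, 65, 65, 65, 65, 65, 65, 65, 65, 65, 65]
t=7: [88, 88, 88, 88, 88, 88, 88, 88, 88, 88, 88, 88]
t=8: [75, 75, 75, 75, 75, 75, 75, 75, 75, 75, 75, 75]
t=9: [93, 93, 93, 93, 93, 93, 93, 93, 93, 93, 93, 93]
t=10: [69, 69, 69, 69, 69, 69, 69, 69, 69, 69, 69, 69]
t=11: [93, 93, 93, 93, 93, 93, 93, 93, 93, 93, 93, 93]
t=12: [69, 69, 69, 69, 69, 69, 69, 69, 69, 69, 69, 69]
t=13: [93, 93, 93, 93, 93, 93, 93, 93, 93, 93, 93, 93]

Answer: s_2(13) = 93
Key observation: This trace re-runs the system from the modified initial state.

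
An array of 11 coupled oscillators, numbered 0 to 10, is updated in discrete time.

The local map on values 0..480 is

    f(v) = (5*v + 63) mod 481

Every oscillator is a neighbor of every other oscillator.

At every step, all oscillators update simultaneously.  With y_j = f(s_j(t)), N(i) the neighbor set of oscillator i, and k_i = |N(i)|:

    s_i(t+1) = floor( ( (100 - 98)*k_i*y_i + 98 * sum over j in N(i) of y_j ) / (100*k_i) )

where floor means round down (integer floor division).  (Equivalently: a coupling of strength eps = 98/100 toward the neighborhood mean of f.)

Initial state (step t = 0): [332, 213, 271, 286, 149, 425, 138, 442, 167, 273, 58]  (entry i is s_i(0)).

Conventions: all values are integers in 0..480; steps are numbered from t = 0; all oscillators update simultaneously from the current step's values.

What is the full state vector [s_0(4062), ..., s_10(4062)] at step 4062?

Answer: [197, 197, 197, 197, 197, 197, 197, 197, 197, 197, 197]
Key observation: The state at step 6, [197, 197, 197, 197, 197, 197, 197, 197, 197, 197, 197], reappears at step 10: the system is in a cycle of period 4 from step 6 on.  Therefore the state at step 4062 equals the state at step 6 + ((4062 - 6) mod 4) = 6, which is [197, 197, 197, 197, 197, 197, 197, 197, 197, 197, 197].

Derivation:
t=0: [332, 213, 271, 286, 149, 425, 138, 442, 167, 273, 58]
t=1: [311, 320, 297, 329, 307, 312, 311, 305, 300, 296, 305]
t=2: [161, 157, 166, 154, 162, 160, 161, 163, 165, 167, 163]
t=3: [390, 392, 388, 393, 390, 391, 390, 390, 389, 388, 390]
t=4: [89, 88, 90, 88, 89, 89, 89, 89, 89, 90, 89]
t=5: [27, 27, 26, 27, 27, 27, 27, 27, 27, 26, 27]
t=6: [197, 197, 197, 197, 197, 197, 197, 197, 197, 197, 197]
t=7: [86, 86, 86, 86, 86, 86, 86, 86, 86, 86, 86]
t=8: [12, 12, 12, 12, 12, 12, 12, 12, 12, 12, 12]
t=9: [123, 123, 123, 123, 123, 123, 123, 123, 123, 123, 123]
t=10: [197, 197, 197, 197, 197, 197, 197, 197, 197, 197, 197]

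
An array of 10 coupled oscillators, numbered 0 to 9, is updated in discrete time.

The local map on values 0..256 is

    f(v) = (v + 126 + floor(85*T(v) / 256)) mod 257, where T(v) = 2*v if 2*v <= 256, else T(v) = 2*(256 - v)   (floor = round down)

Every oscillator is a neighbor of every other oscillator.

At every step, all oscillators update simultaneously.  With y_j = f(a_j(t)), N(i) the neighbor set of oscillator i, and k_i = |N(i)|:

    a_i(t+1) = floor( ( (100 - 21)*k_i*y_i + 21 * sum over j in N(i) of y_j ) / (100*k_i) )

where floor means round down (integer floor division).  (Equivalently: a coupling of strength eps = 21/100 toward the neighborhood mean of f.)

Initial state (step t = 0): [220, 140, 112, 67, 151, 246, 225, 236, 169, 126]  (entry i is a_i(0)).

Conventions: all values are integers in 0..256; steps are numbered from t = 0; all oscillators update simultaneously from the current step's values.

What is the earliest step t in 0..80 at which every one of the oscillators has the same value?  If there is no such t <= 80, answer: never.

Simulating step by step:
t=0: [220, 140, 112, 67, 151, 246, 225, 236, 169, 126]  (not all equal)
t=1: [111, 91, 67, 207, 94, 118, 113, 116, 98, 85]  (not all equal)
t=2: [56, 30, 197, 98, 34, 65, 59, 63, 40, 23]  (not all equal)
t=3: [208, 175, 121, 65, 180, 220, 212, 217, 188, 166]  (not all equal)
t=4: [109, 100, 80, 205, 102, 112, 110, 111, 104, 98]  (not all equal)
t=5: [49, 37, 12, 92, 40, 53, 50, 51, 43, 35]  (not all equal)
t=6: [199, 184, 152, 58, 188, 205, 201, 202, 192, 182]  (not all equal)
t=7: [107, 103, 95, 196, 104, 108, 107, 107, 105, 103]  (not all equal)
t=8: [47, 41, 32, 91, 43, 48, 47, 47, 44, 41]  (not all equal)
t=9: [198, 190, 179, 57, 193, 199, 198, 198, 194, 190]  (not all equal)
t=10: [107, 105, 102, 195, 105, 107, 107, 107, 106, 105]  (not all equal)
t=11: [47, 44, 40, 91, 44, 47, 47, 47, 46, 44]  (not all equal)
t=12: [199, 195, 189, 57, 195, 199, 199, 199, 197, 195]  (not all equal)
t=13: [107, 106, 105, 195, 106, 107, 107, 107, 107, 106]  (not all equal)
t=14: [48, 46, 45, 91, 46, 48, 48, 48, 48, 46]  (not all equal)
t=15: [200, 198, 196, 58, 198, 200, 200, 200, 200, 198]  (not all equal)
t=16: [108, 107, 107, 197, 107, 108, 108, 108, 108, 107]  (not all equal)
t=17: [49, 48, 48, 92, 48, 49, 49, 49, 49, 48]  (not all equal)
t=18: [202, 200, 200, 60, 200, 202, 202, 202, 202, 200]  (not all equal)
t=19: [108, 108, 108, 200, 108, 108, 108, 108, 108, 108]  (not all equal)
t=20: [49, 49, 49, 93, 49, 49, 49, 49, 49, 49]  (not all equal)
t=21: [202, 202, 202, 61, 202, 202, 202, 202, 202, 202]  (not all equal)
t=22: [108, 108, 108, 201, 108, 108, 108, 108, 108, 108]  (not all equal)
t=23: [49, 49, 49, 93, 49, 49, 49, 49, 49, 49]  (not all equal)

Answer: never
Key observation: The state at step 20 reappears at step 23 — the system is in a cycle of period 3 from step 20 on.  No step 0..23 is synchronized, and the cycle repeats forever, so no step up to 80 (or ever) has all oscillators equal.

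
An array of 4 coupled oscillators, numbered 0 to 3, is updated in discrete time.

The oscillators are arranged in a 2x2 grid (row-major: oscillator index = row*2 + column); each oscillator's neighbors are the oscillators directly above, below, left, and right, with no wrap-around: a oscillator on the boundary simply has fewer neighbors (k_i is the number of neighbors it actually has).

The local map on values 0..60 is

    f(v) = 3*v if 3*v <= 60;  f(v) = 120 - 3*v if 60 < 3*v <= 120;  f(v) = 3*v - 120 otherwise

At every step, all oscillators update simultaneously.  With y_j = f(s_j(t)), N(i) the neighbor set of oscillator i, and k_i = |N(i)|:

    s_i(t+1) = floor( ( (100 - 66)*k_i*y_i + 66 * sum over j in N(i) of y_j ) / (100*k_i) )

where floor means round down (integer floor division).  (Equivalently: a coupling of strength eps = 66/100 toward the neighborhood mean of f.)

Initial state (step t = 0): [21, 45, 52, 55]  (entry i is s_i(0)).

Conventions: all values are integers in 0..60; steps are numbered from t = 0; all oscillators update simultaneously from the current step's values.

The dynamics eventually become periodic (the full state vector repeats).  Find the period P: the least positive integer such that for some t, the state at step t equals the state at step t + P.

Simulating step by step:
t=0: [21, 45, 52, 55]
t=1: [36, 38, 45, 32]
t=2: [11, 13, 16, 15]
t=3: [39, 39, 42, 44]
t=4: [3, 5, 6, 7]
t=5: [13, 15, 16, 18]
t=6: [43, 45, 47, 49]
t=7: [14, 16, 19, 21]
t=8: [48, 48, 52, 54]
t=9: [27, 29, 34, 34]
t=10: [30, 30, 24, 22]
t=11: [35, 37, 44, 44]
t=12: [12, 11, 12, 11]
t=13: [35, 33, 35, 33]
t=14: [16, 19, 16, 19]
t=15: [50, 54, 50, 54]
t=16: [33, 38, 33, 38]
t=17: [16, 10, 16, 10]
t=18: [42, 35, 42, 35]
t=19: [8, 12, 8, 12]
t=20: [27, 32, 27, 32]
t=21: [34, 28, 34, 28]
t=22: [23, 30, 23, 30]
t=23: [44, 36, 44, 36]
t=24: [12, 12, 12, 12]
t=25: [36, 36, 36, 36]
t=26: [12, 12, 12, 12]

Answer: 2
Key observation: The state at step 24, [12, 12, 12, 12], reappears at step 26 — and no state repeats earlier — so the cycle the system enters has period 2.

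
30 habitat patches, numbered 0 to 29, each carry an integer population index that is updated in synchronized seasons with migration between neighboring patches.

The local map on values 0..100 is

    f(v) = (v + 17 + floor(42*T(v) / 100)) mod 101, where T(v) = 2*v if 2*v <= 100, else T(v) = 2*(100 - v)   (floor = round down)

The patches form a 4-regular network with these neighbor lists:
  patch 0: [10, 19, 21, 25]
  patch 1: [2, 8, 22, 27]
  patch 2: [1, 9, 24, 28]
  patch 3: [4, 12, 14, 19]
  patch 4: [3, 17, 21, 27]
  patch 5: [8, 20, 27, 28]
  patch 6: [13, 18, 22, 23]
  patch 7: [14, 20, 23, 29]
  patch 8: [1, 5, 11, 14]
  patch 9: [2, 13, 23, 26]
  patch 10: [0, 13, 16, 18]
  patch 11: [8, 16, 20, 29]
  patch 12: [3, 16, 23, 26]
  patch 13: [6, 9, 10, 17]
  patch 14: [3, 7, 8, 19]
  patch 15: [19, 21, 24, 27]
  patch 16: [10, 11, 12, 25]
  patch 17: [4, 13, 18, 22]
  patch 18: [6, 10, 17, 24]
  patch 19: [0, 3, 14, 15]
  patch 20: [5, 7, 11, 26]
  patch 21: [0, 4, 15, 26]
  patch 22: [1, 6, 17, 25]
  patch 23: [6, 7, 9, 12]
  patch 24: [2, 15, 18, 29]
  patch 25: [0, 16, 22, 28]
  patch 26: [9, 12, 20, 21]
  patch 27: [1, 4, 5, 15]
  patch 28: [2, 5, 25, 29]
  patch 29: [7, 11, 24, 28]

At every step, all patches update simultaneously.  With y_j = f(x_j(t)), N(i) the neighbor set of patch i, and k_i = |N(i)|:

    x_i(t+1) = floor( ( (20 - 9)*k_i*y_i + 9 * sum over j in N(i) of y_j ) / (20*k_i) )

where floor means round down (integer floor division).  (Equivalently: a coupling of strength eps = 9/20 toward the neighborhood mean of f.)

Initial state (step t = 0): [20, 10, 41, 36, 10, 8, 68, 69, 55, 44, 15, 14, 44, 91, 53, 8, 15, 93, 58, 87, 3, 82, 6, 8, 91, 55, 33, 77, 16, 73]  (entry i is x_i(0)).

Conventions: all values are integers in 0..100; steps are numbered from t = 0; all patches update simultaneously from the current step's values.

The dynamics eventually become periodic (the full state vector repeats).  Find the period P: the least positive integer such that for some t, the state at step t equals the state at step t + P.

Answer: 3
Key observation: The state at step 15, [15, 15, 15, 15, 15, 15, 15, 15, 15, 15, 15, 15, 15, 15, 15, 15, 15, 15, 15, 15, 15, 15, 15, 15, 15, 15, 15, 15, 15, 15], reappears at step 18 — and no state repeats earlier — so the cycle the system enters has period 3.

Derivation:
t=0: [20, 10, 41, 36, 10, 8, 68, 69, 55, 44, 15, 14, 44, 91, 53, 8, 15, 93, 58, 87, 3, 82, 6, 8, 91, 55, 33, 77, 16, 73]
t=1: [37, 35, 72, 62, 32, 26, 14, 14, 17, 77, 37, 32, 79, 26, 17, 22, 45, 17, 14, 26, 30, 29, 22, 41, 23, 23, 68, 21, 41, 18]
t=2: [78, 63, 33, 27, 61, 65, 51, 52, 56, 26, 79, 71, 30, 56, 44, 59, 80, 53, 49, 57, 61, 64, 57, 62, 50, 69, 24, 61, 71, 57]
t=3: [11, 17, 52, 57, 15, 9, 8, 18, 18, 52, 10, 10, 56, 14, 63, 9, 18, 8, 7, 25, 15, 15, 9, 22, 15, 11, 50, 9, 18, 9]
t=4: [40, 40, 21, 19, 37, 38, 35, 43, 41, 17, 37, 39, 18, 34, 24, 38, 40, 33, 31, 44, 38, 37, 34, 42, 35, 39, 16, 35, 39, 38]
t=5: [89, 84, 64, 61, 79, 86, 81, 89, 87, 57, 84, 88, 59, 76, 71, 86, 84, 78, 77, 85, 82, 81, 81, 82, 78, 87, 55, 83, 83, 87]
t=6: [13, 12, 10, 10, 11, 13, 12, 13, 12, 9, 12, 13, 9, 11, 11, 12, 12, 12, 12, 12, 12, 11, 12, 12, 12, 13, 9, 12, 12, 13]
t=7: [39, 38, 36, 35, 37, 39, 38, 39, 39, 34, 38, 39, 34, 37, 37, 38, 38, 38, 39, 38, 38, 37, 39, 37, 38, 39, 34, 38, 38, 39]
t=8: [87, 86, 83, 82, 84, 87, 86, 87, 87, 80, 86, 87, 80, 84, 85, 85, 85, 86, 87, 85, 85, 84, 87, 84, 86, 87, 80, 86, 86, 87]
t=9: [13, 13, 12, 12, 13, 13, 13, 13, 13, 12, 13, 13, 12, 12, 13, 13, 12, 13, 13, 13, 12, 12, 13, 12, 13, 13, 12, 13, 13, 13]
t=10: [39, 39, 39, 39, 39, 39, 39, 39, 40, 39, 39, 39, 39, 39, 39, 39, 39, 39, 40, 39, 39, 39, 40, 39, 39, 39, 39, 40, 39, 40]
t=11: [88, 88, 88, 88, 88, 88, 88, 88, 89, 88, 88, 88, 88, 88, 88, 88, 88, 88, 89, 88, 88, 88, 89, 88, 88, 88, 88, 89, 88, 89]
t=12: [14, 14, 14, 14, 14, 14, 14, 14, 14, 14, 14, 14, 14, 14, 14, 14, 14, 14, 14, 14, 14, 14, 14, 14, 14, 14, 14, 14, 14, 14]
t=13: [42, 42, 42, 42, 42, 42, 42, 42, 42, 42, 42, 42, 42, 42, 42, 42, 42, 42, 42, 42, 42, 42, 42, 42, 42, 42, 42, 42, 42, 42]
t=14: [94, 94, 94, 94, 94, 94, 94, 94, 94, 94, 94, 94, 94, 94, 94, 94, 94, 94, 94, 94, 94, 94, 94, 94, 94, 94, 94, 94, 94, 94]
t=15: [15, 15, 15, 15, 15, 15, 15, 15, 15, 15, 15, 15, 15, 15, 15, 15, 15, 15, 15, 15, 15, 15, 15, 15, 15, 15, 15, 15, 15, 15]
t=16: [44, 44, 44, 44, 44, 44, 44, 44, 44, 44, 44, 44, 44, 44, 44, 44, 44, 44, 44, 44, 44, 44, 44, 44, 44, 44, 44, 44, 44, 44]
t=17: [97, 97, 97, 97, 97, 97, 97, 97, 97, 97, 97, 97, 97, 97, 97, 97, 97, 97, 97, 97, 97, 97, 97, 97, 97, 97, 97, 97, 97, 97]
t=18: [15, 15, 15, 15, 15, 15, 15, 15, 15, 15, 15, 15, 15, 15, 15, 15, 15, 15, 15, 15, 15, 15, 15, 15, 15, 15, 15, 15, 15, 15]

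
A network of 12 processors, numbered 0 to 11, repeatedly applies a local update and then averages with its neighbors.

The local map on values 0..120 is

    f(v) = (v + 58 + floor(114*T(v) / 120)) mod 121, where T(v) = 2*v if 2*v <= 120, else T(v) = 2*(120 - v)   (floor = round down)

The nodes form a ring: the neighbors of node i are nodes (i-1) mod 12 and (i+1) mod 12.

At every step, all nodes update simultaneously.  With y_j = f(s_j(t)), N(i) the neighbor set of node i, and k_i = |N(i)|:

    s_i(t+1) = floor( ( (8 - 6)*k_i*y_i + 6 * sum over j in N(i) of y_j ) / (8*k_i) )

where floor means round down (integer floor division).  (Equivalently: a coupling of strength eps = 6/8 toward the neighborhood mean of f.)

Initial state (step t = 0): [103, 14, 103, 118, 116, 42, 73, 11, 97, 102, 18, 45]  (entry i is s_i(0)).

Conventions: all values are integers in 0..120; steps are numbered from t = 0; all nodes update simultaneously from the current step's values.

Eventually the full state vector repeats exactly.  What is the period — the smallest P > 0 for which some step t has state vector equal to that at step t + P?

Answer: 2
Key observation: The state at step 13, [84, 84, 84, 84, 84, 84, 84, 84, 84, 84, 84, 84], reappears at step 15 — and no state repeats earlier — so the cycle the system enters has period 2.

Derivation:
t=0: [103, 14, 103, 118, 116, 42, 73, 11, 97, 102, 18, 45]
t=1: [79, 78, 76, 64, 58, 74, 79, 88, 80, 88, 80, 85]
t=2: [91, 94, 99, 102, 103, 98, 91, 91, 87, 91, 88, 91]
t=3: [81, 79, 76, 73, 73, 77, 80, 84, 83, 84, 83, 83]
t=4: [91, 93, 96, 97, 97, 95, 92, 90, 89, 89, 89, 90]
t=5: [82, 80, 78, 77, 77, 79, 81, 83, 84, 84, 84, 83]
t=6: [91, 92, 94, 94, 94, 93, 91, 90, 89, 89, 89, 90]
t=7: [83, 81, 80, 80, 80, 81, 82, 83, 84, 84, 84, 83]
t=8: [90, 91, 92, 93, 92, 92, 91, 90, 89, 89, 89, 89]
t=9: [83, 83, 82, 81, 81, 82, 83, 83, 84, 84, 84, 84]
t=10: [89, 90, 91, 91, 91, 91, 90, 89, 89, 89, 89, 89]
t=11: [84, 83, 83, 83, 83, 83, 83, 84, 84, 84, 84, 84]
t=12: [89, 89, 90, 90, 90, 90, 89, 89, 89, 89, 89, 89]
t=13: [84, 84, 84, 84, 84, 84, 84, 84, 84, 84, 84, 84]
t=14: [89, 89, 89, 89, 89, 89, 89, 89, 89, 89, 89, 89]
t=15: [84, 84, 84, 84, 84, 84, 84, 84, 84, 84, 84, 84]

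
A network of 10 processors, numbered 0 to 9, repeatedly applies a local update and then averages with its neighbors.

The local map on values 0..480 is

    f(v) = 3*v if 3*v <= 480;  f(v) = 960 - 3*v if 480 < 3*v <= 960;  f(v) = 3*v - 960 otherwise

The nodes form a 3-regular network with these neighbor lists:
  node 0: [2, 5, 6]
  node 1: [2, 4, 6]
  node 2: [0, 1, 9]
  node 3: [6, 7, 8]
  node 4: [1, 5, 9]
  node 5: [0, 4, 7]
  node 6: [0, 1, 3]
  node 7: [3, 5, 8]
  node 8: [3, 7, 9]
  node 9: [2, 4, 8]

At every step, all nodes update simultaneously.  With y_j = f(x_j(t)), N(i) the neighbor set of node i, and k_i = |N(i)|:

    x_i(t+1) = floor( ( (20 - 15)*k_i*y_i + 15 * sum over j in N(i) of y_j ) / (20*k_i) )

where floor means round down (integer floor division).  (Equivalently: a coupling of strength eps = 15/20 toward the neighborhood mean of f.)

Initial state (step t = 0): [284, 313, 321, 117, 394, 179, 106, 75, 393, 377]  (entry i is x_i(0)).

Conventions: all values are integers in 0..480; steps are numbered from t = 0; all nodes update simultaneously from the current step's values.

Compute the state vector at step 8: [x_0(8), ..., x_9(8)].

Simulating step by step:
t=0: [284, 313, 321, 117, 394, 179, 106, 75, 393, 377]
t=1: [213, 141, 75, 278, 209, 244, 199, 304, 241, 153]
t=2: [284, 336, 357, 193, 360, 232, 308, 159, 217, 313]
t=3: [129, 78, 72, 300, 113, 242, 143, 357, 297, 140]
t=4: [316, 304, 314, 167, 306, 267, 277, 118, 165, 261]
t=5: [79, 59, 63, 351, 106, 141, 162, 359, 363, 175]
t=6: [330, 289, 259, 203, 338, 273, 245, 190, 193, 267]
t=7: [144, 138, 116, 336, 111, 153, 174, 315, 320, 194]
t=8: [419, 383, 393, 125, 396, 309, 333, 130, 110, 264]

Answer: [419, 383, 393, 125, 396, 309, 333, 130, 110, 264]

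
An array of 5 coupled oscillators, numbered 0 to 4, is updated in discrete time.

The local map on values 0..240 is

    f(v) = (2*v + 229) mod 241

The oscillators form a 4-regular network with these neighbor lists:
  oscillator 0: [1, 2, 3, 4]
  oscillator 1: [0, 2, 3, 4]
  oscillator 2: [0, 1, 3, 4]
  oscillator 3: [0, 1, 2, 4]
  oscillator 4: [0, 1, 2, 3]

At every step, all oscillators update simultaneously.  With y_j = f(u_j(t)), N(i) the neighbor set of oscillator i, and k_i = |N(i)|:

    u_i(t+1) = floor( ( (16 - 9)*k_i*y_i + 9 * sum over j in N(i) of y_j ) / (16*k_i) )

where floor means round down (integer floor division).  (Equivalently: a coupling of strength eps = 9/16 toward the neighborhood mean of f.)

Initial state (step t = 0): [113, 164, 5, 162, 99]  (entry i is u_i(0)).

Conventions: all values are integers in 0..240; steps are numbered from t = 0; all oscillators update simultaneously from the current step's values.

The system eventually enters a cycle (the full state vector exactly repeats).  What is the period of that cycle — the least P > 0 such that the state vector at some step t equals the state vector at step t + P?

Answer: 24
Key observation: The state at step 8, [110, 109, 110, 109, 110], reappears at step 32 — and no state repeats earlier — so the cycle the system enters has period 24.

Derivation:
t=0: [113, 164, 5, 162, 99]
t=1: [173, 132, 181, 131, 165]
t=2: [69, 45, 74, 44, 64]
t=3: [112, 97, 115, 97, 109]
t=4: [203, 194, 205, 194, 201]
t=5: [147, 142, 149, 142, 146]
t=6: [38, 35, 39, 35, 37]
t=7: [62, 60, 62, 60, 61]
t=8: [110, 109, 110, 109, 110]
t=9: [207, 206, 207, 206, 207]
t=10: [160, 159, 160, 159, 160]
t=11: [66, 65, 66, 65, 66]
t=12: [119, 118, 119, 118, 119]
t=13: [225, 224, 225, 224, 225]
t=14: [196, 195, 196, 195, 196]
t=15: [138, 137, 138, 137, 138]
t=16: [22, 21, 22, 21, 22]
t=17: [31, 30, 31, 30, 31]
t=18: [49, 48, 49, 48, 49]
t=19: [85, 84, 85, 84, 85]
t=20: [157, 156, 157, 156, 157]
t=21: [60, 59, 60, 59, 60]
t=22: [107, 106, 107, 106, 107]
t=23: [201, 200, 201, 200, 201]
t=24: [148, 147, 148, 147, 148]
t=25: [42, 41, 42, 41, 42]
t=26: [71, 70, 71, 70, 71]
t=27: [129, 128, 129, 128, 129]
t=28: [4, 3, 4, 3, 4]
t=29: [236, 235, 236, 235, 236]
t=30: [218, 217, 218, 217, 218]
t=31: [182, 181, 182, 181, 182]
t=32: [110, 109, 110, 109, 110]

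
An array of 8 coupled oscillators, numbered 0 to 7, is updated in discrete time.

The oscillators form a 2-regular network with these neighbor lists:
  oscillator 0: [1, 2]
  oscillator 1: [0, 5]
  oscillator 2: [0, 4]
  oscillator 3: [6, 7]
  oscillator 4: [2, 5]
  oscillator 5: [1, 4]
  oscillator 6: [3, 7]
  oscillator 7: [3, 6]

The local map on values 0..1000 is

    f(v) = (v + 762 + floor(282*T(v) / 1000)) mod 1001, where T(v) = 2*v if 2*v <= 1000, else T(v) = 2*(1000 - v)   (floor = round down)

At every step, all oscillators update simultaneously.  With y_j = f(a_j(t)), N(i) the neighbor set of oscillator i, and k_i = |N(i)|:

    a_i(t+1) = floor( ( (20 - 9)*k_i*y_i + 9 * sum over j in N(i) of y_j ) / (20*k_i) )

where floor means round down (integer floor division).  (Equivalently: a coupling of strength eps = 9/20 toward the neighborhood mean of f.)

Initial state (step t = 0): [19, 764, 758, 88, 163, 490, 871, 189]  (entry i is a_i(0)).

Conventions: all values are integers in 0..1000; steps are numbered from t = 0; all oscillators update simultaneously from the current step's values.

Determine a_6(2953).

Answer: a_6(2953) = 575
Key observation: The state at step 13, [575, 575, 575, 575, 575, 575, 575, 575], reappears at step 14: the system is in a cycle of period 1 from step 13 on.  Therefore the state at step 2953 equals the state at step 13 + ((2953 - 13) mod 1) = 13, which is [575, 575, 575, 575, 575, 575, 575, 575].

Derivation:
t=0: [19, 764, 758, 88, 163, 490, 871, 189]
t=1: [730, 658, 541, 665, 274, 441, 602, 391]
t=2: [617, 581, 495, 553, 331, 427, 544, 474]
t=3: [577, 547, 490, 550, 369, 428, 549, 529]
t=4: [562, 536, 495, 561, 401, 439, 561, 559]
t=5: [559, 535, 509, 568, 434, 458, 568, 568]
t=6: [560, 542, 526, 572, 471, 486, 572, 572]
t=7: [563, 553, 544, 574, 515, 524, 574, 574]
t=8: [567, 563, 560, 575, 552, 555, 575, 575]
t=9: [570, 569, 568, 575, 566, 566, 575, 575]
t=10: [572, 572, 572, 575, 571, 571, 575, 575]
t=11: [574, 573, 573, 575, 573, 573, 575, 575]
t=12: [574, 574, 574, 575, 574, 574, 575, 575]
t=13: [575, 575, 575, 575, 575, 575, 575, 575]
t=14: [575, 575, 575, 575, 575, 575, 575, 575]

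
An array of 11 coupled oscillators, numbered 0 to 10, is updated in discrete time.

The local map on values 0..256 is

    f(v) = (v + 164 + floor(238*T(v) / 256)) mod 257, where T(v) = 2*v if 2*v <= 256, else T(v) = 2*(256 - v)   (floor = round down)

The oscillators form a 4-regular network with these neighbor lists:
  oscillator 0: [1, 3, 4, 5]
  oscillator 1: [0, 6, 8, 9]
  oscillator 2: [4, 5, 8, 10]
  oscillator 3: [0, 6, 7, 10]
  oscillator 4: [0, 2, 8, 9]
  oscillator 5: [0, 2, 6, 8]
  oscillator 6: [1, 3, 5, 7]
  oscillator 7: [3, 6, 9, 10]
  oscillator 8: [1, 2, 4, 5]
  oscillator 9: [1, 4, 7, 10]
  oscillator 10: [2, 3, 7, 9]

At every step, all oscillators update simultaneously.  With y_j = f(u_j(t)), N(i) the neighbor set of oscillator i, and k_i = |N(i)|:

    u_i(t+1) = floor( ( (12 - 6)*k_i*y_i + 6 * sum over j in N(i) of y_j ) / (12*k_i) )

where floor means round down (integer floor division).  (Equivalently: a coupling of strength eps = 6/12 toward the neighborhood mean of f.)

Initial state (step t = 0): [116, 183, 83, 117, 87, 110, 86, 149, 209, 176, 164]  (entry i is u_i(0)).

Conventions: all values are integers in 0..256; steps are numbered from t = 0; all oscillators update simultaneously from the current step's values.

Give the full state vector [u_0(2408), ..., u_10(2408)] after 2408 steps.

Answer: [205, 205, 205, 205, 205, 205, 205, 205, 205, 205, 205]
Key observation: The state at step 10, [205, 205, 205, 205, 205, 205, 205, 205, 205, 205, 205], reappears at step 12: the system is in a cycle of period 2 from step 10 on.  Therefore the state at step 2408 equals the state at step 10 + ((2408 - 10) mod 2) = 10, which is [205, 205, 205, 205, 205, 205, 205, 205, 205, 205, 205].

Derivation:
t=0: [116, 183, 83, 117, 87, 110, 86, 149, 209, 176, 164]
t=1: [224, 215, 174, 231, 179, 202, 193, 235, 194, 225, 229]
t=2: [197, 200, 221, 188, 218, 211, 205, 187, 216, 193, 191]
t=3: [210, 209, 197, 217, 200, 201, 209, 218, 198, 214, 215]
t=4: [203, 203, 210, 197, 208, 208, 202, 197, 210, 200, 199]
t=5: [207, 207, 203, 211, 204, 204, 209, 212, 203, 210, 210]
t=6: [205, 204, 207, 201, 206, 206, 203, 201, 207, 202, 202]
t=7: [206, 207, 205, 209, 205, 205, 208, 209, 205, 208, 208]
t=8: [205, 204, 205, 203, 205, 205, 204, 203, 205, 204, 204]
t=9: [206, 206, 206, 207, 206, 206, 207, 207, 206, 207, 207]
t=10: [205, 205, 205, 205, 205, 205, 205, 205, 205, 205, 205]
t=11: [206, 206, 206, 206, 206, 206, 206, 206, 206, 206, 206]
t=12: [205, 205, 205, 205, 205, 205, 205, 205, 205, 205, 205]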